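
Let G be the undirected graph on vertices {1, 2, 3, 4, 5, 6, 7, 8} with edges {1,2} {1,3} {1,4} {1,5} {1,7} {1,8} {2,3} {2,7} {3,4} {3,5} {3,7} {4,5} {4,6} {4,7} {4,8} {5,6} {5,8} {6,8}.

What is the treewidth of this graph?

A width-3 tree decomposition is:
Bags: B1 = {1, 4, 5, 8}  B2 = {4, 5, 6, 8}  B3 = {1, 3, 4, 5}  B4 = {1, 3, 4, 7}  B5 = {1, 2, 3, 7}
Tree: B1–B2, B1–B3, B3–B4, B4–B5
Every bag has size at most 4, so the width is 4 − 1 = 3 and tw(G) ≤ 3. For the lower bound, the 4 vertices {1, 4, 5, 8} are pairwise adjacent, and any tree decomposition puts a clique entirely inside one bag — forcing width ≥ 3. Combining the bounds, tw(G) = 3.

3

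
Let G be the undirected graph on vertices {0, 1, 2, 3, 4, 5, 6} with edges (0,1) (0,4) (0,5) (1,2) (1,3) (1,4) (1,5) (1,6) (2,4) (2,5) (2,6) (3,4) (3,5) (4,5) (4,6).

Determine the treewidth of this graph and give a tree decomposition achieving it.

Treewidth 3.
Bags: B1 = {1, 2, 4, 5}  B2 = {1, 2, 4, 6}  B3 = {1, 3, 4, 5}  B4 = {0, 1, 4, 5}
Tree: B1–B2, B1–B3, B3–B4

The largest bag has 4 vertices, giving width 3; this decomposition certifies tw(G) ≤ 3. On the other hand G contains the 4-clique {0, 1, 4, 5}. A clique must lie in a single bag of any decomposition, so no decomposition can have width below 3. The upper and lower bounds meet at 3, so that is the treewidth.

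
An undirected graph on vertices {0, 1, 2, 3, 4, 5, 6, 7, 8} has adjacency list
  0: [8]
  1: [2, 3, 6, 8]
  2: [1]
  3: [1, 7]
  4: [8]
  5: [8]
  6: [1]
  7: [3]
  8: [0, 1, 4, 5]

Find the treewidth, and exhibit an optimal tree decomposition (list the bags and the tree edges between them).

The largest bag has 2 vertices, giving width 1; this decomposition certifies tw(G) ≤ 1. G has an edge, so its treewidth is at least 1. Therefore the treewidth is 1.

Treewidth 1.
One optimal decomposition is:
Bags: B1 = {1, 6}  B2 = {1, 2}  B3 = {1, 8}  B4 = {5, 8}  B5 = {4, 8}  B6 = {0, 8}  B7 = {1, 3}  B8 = {3, 7}
Tree: B1–B2, B1–B3, B3–B4, B3–B5, B3–B6, B2–B7, B7–B8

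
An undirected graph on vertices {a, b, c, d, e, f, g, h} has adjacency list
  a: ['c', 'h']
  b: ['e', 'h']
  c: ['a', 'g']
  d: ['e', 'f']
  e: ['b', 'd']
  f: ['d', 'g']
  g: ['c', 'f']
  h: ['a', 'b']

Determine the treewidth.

A width-2 tree decomposition is:
Bags: B1 = {b, d, e}  B2 = {b, d, h}  B3 = {a, d, h}  B4 = {a, c, d}  B5 = {c, d, g}  B6 = {d, f, g}
Tree: B1–B2, B2–B3, B3–B4, B4–B5, B5–B6
Each bag holds 3 vertices, so the decomposition has width 2, which upper-bounds the treewidth. The edges d–e–b–h–a–c–g–f–d form a cycle, so G is not a tree and its treewidth is at least 2. Hence tw(G) = 2 exactly.

2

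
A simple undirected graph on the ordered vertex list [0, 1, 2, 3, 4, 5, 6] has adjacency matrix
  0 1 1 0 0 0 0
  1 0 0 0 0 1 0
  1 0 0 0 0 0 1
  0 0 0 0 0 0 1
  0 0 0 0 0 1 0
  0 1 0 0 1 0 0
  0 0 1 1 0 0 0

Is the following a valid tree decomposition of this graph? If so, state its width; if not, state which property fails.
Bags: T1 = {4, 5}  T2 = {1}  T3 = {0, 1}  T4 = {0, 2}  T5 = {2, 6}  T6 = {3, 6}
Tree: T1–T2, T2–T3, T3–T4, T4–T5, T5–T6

A tree decomposition must satisfy three properties: every vertex lies in some bag; for every edge, both endpoints lie together in some bag; and for every vertex, the bags containing it form a connected subtree. Here edge (5,1) lies in no bag, so the decomposition is invalid.

No — edge (5,1) lies in no bag.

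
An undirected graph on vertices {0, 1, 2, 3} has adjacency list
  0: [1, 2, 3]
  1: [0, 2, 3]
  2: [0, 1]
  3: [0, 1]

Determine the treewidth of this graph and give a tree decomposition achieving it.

The largest bag has 3 vertices, giving width 2; this decomposition certifies tw(G) ≤ 2. Conversely, {0, 1, 2} is a clique of size 3, and the vertices of any clique must share a bag in every tree decomposition; so some bag has ≥ 3 vertices and tw(G) ≥ 2. Therefore the treewidth is 2.

Treewidth 2.
Bags: B1 = {0, 1, 3}  B2 = {0, 1, 2}
Tree: B1–B2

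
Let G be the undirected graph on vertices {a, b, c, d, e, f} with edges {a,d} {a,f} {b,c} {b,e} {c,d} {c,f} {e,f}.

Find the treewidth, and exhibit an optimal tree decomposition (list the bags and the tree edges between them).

Treewidth 2.
Bags: B1 = {a, c, d}  B2 = {a, c, f}  B3 = {b, c, f}  B4 = {b, e, f}
Tree: B1–B2, B2–B3, B3–B4

Each bag holds 3 vertices, so the decomposition has width 2, which upper-bounds the treewidth. Since d–a–f–c–d is a cycle in G, G is not acyclic. Forests are exactly the graphs of treewidth ≤ 1, so tw(G) ≥ 2. Combining the bounds, tw(G) = 2.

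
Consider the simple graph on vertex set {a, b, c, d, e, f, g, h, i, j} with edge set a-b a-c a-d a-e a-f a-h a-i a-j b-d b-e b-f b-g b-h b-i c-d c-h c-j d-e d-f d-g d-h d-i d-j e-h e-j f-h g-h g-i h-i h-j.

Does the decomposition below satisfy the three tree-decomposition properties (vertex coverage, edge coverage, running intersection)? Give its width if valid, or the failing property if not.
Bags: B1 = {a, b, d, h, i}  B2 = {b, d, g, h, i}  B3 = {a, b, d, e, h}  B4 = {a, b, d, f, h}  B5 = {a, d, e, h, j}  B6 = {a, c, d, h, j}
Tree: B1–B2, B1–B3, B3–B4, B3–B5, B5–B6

Checking the three conditions: (i) the bags cover all of {a, b, c, d, e, f, g, h, i, j}; (ii) for each edge, some bag contains both endpoints; (iii) the bags containing any fixed vertex form a subtree. All hold, so the decomposition is valid with width 5 − 1 = 4.

Yes; width 4.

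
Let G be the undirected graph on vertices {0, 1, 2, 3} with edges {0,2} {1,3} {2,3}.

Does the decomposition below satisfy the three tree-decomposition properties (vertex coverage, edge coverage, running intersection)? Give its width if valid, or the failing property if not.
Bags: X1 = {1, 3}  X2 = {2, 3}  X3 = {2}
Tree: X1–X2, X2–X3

A tree decomposition must satisfy three properties: every vertex lies in some bag; for every edge, both endpoints lie together in some bag; and for every vertex, the bags containing it form a connected subtree. Here vertex 0 appears in no bag, so the decomposition is invalid.

No — vertex 0 appears in no bag.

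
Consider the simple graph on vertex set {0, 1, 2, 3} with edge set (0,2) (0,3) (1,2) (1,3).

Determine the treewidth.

A width-2 tree decomposition is:
Bags: B1 = {0, 2, 3}  B2 = {1, 2, 3}
Tree: B1–B2
The largest bag has 3 vertices, giving width 2; this decomposition certifies tw(G) ≤ 2. The edges 3–0–2–1–3 form a cycle, so G is not a tree and its treewidth is at least 2. The upper and lower bounds meet at 2, so that is the treewidth.

2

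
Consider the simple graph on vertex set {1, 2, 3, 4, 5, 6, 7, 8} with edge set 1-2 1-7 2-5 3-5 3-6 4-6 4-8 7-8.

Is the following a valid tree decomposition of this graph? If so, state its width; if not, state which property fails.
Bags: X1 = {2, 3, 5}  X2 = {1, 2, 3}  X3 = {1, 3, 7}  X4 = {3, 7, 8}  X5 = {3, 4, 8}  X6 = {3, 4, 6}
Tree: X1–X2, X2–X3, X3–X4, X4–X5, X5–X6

Yes; width 2.

Every vertex of G appears in some bag (union = {1, 2, 3, 4, 5, 6, 7, 8}); every edge is covered by a bag; and for each vertex v the set of bags containing v is connected in the bag tree. The decomposition is therefore valid. The largest bag has 3 vertices, so the width is 2.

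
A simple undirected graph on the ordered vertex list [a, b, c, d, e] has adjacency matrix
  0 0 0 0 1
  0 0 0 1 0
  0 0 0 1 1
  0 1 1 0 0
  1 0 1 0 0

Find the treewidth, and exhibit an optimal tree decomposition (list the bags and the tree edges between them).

Treewidth 1.
Bags: B1 = {b, d}  B2 = {c, d}  B3 = {c, e}  B4 = {a, e}
Tree: B1–B2, B2–B3, B3–B4

Each bag holds 2 vertices, so the decomposition has width 1, which upper-bounds the treewidth. G has an edge, so its treewidth is at least 1. The upper and lower bounds meet at 1, so that is the treewidth.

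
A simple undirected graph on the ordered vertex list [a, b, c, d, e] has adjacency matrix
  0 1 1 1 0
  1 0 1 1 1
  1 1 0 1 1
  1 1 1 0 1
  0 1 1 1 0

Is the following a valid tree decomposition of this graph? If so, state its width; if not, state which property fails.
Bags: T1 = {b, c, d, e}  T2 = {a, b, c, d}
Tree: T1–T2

Yes; width 3.

Every vertex of G appears in some bag (union = {a, b, c, d, e}); every edge is covered by a bag; and for each vertex v the set of bags containing v is connected in the bag tree. The decomposition is therefore valid. The largest bag has 4 vertices, so the width is 3.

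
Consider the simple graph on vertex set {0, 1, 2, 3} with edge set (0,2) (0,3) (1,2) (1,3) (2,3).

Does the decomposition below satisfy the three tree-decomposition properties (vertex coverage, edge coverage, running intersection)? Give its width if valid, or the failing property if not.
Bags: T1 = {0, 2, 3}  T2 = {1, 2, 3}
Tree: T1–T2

Vertex coverage: the bags together contain {0, 1, 2, 3}, the full vertex set. Edge coverage: each edge of G has both endpoints in at least one bag. Running intersection: for every vertex, the bags containing it form a connected subtree. All three properties hold, so this is a valid tree decomposition of width max|bag| − 1 = 2, and hence tw(G) ≤ 2.

Yes; width 2.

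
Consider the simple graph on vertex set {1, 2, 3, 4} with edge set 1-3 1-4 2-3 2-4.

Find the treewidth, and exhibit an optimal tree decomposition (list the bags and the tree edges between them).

Treewidth 2.
Bags: B1 = {1, 2, 3}  B2 = {1, 2, 4}
Tree: B1–B2

The largest bag has 3 vertices, giving width 2; this decomposition certifies tw(G) ≤ 2. The edges 1–3–2–4–1 form a cycle, so G is not a tree and its treewidth is at least 2. Hence tw(G) = 2 exactly.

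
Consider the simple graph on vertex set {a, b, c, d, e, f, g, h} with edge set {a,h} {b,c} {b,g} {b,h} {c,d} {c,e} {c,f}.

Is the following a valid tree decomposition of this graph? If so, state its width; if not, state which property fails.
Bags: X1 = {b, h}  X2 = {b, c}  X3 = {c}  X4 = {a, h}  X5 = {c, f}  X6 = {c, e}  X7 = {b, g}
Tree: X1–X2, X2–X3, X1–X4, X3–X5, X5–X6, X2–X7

No — vertex d appears in no bag.

A tree decomposition must satisfy three properties: every vertex lies in some bag; for every edge, both endpoints lie together in some bag; and for every vertex, the bags containing it form a connected subtree. Here vertex d appears in no bag, so the decomposition is invalid.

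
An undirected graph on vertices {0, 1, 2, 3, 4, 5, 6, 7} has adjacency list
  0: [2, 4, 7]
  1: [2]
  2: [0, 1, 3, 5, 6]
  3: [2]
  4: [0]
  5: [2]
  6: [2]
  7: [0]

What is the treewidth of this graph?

A width-1 tree decomposition is:
Bags: B1 = {0, 2}  B2 = {2, 6}  B3 = {1, 2}  B4 = {0, 4}  B5 = {2, 5}  B6 = {2, 3}  B7 = {0, 7}
Tree: B1–B2, B1–B3, B1–B4, B1–B5, B3–B6, B1–B7
The largest bag has 2 vertices, giving width 1; this decomposition certifies tw(G) ≤ 1. G has an edge, so its treewidth is at least 1. Hence tw(G) = 1 exactly.

1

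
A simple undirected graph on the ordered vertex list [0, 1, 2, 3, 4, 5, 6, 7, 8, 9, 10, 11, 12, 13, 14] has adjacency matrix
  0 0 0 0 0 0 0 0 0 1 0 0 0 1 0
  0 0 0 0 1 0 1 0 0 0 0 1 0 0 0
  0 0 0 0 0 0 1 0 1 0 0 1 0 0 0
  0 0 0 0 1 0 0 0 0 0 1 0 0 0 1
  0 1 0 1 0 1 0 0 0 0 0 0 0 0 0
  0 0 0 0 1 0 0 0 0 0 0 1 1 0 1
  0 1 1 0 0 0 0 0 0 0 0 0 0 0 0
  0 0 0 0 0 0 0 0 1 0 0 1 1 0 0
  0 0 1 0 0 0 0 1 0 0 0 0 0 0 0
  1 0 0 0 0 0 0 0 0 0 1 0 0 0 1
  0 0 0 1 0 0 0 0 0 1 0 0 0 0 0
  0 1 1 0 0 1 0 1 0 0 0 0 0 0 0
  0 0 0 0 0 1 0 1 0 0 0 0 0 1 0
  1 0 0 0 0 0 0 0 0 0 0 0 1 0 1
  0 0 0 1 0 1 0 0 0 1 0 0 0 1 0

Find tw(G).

A width-3 tree decomposition is:
Bags: B1 = {1, 2, 6, 8}  B2 = {1, 2, 8, 11}  B3 = {1, 7, 8, 11}  B4 = {1, 4, 7, 11}  B5 = {4, 5, 7, 11}  B6 = {4, 5, 7, 12}  B7 = {3, 4, 5, 12}  B8 = {3, 5, 12, 14}  B9 = {3, 12, 13, 14}  B10 = {3, 10, 13, 14}  B11 = {9, 10, 13, 14}  B12 = {0, 9, 10, 13}
Tree: B1–B2, B2–B3, B3–B4, B4–B5, B5–B6, B6–B7, B7–B8, B8–B9, B9–B10, B10–B11, B11–B12
The largest bag has 4 vertices, giving width 3; this decomposition certifies tw(G) ≤ 3. For the lower bound: the 4 vertex sets {2,6,8}, {1}, {11}, {4,5,7,12} are disjoint, each induces a connected subgraph, and every pair is joined by at least one edge of G. Contracting each set to a single vertex therefore yields K_{4} as a minor, and since treewidth is minor-monotone, tw(G) ≥ tw(K_{4}) = 3. The upper and lower bounds meet at 3, so that is the treewidth.

3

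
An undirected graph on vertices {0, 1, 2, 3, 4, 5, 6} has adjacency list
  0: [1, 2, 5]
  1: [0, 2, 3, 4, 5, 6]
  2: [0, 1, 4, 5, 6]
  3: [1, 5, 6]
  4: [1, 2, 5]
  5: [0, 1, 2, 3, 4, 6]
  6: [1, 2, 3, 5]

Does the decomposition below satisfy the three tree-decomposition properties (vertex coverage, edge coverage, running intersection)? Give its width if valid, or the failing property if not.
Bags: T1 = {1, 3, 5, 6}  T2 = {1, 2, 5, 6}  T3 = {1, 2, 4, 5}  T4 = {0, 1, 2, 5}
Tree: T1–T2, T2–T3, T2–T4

Yes; width 3.

Vertex coverage: the bags together contain {0, 1, 2, 3, 4, 5, 6}, the full vertex set. Edge coverage: each edge of G has both endpoints in at least one bag. Running intersection: for every vertex, the bags containing it form a connected subtree. All three properties hold, so this is a valid tree decomposition of width max|bag| − 1 = 3, and hence tw(G) ≤ 3.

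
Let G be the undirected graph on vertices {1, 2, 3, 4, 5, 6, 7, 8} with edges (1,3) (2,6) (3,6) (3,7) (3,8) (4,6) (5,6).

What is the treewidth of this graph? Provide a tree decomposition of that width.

The largest bag has 2 vertices, giving width 1; this decomposition certifies tw(G) ≤ 1. Any graph with an edge has treewidth ≥ 1, and G has the edge 3–8. Hence tw(G) = 1 exactly.

Treewidth 1.
Bags: B1 = {3, 8}  B2 = {3, 6}  B3 = {1, 3}  B4 = {2, 6}  B5 = {4, 6}  B6 = {3, 7}  B7 = {5, 6}
Tree: B1–B2, B1–B3, B2–B4, B4–B5, B2–B6, B2–B7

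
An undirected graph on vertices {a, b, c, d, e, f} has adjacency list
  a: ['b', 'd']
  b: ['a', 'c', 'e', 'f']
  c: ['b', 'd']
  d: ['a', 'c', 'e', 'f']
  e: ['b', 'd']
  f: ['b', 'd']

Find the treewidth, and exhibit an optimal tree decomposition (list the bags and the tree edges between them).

Treewidth 2.
Bags: B1 = {b, c, d}  B2 = {a, b, d}  B3 = {b, d, e}  B4 = {b, d, f}
Tree: B1–B2, B2–B3, B3–B4

Each bag holds 3 vertices, so the decomposition has width 2, which upper-bounds the treewidth. The edges c–d–a–b–c form a cycle, so G is not a tree and its treewidth is at least 2. Hence tw(G) = 2 exactly.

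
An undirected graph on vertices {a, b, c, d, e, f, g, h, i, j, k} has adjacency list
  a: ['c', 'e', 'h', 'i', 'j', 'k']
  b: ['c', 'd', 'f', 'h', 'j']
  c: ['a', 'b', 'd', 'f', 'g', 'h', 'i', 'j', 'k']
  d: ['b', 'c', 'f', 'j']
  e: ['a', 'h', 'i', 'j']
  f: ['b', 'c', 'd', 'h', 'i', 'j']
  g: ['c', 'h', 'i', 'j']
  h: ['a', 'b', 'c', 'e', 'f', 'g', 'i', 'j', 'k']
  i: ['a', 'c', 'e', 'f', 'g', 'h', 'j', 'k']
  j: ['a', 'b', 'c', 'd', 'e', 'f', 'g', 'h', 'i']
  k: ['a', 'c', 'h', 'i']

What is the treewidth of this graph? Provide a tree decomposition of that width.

Each bag holds 5 vertices, so the decomposition has width 4, which upper-bounds the treewidth. On the other hand G contains the 5-clique {b, c, d, f, j}. A clique must lie in a single bag of any decomposition, so no decomposition can have width below 4. Therefore the treewidth is 4.

Treewidth 4.
Bags: B1 = {c, f, h, i, j}  B2 = {a, c, h, i, j}  B3 = {a, e, h, i, j}  B4 = {a, c, h, i, k}  B5 = {b, c, f, h, j}  B6 = {b, c, d, f, j}  B7 = {c, g, h, i, j}
Tree: B1–B2, B2–B3, B2–B4, B1–B5, B5–B6, B2–B7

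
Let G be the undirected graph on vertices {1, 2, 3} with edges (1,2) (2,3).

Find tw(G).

A width-1 tree decomposition is:
Bags: B1 = {1, 2}  B2 = {2, 3}
Tree: B1–B2
The largest bag has 2 vertices, giving width 1; this decomposition certifies tw(G) ≤ 1. Any graph with an edge has treewidth ≥ 1, and G has the edge 2–1. Combining the bounds, tw(G) = 1.

1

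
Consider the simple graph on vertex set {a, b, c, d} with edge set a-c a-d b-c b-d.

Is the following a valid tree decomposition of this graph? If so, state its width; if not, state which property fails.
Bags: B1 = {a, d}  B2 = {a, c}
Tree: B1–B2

A tree decomposition must satisfy three properties: every vertex lies in some bag; for every edge, both endpoints lie together in some bag; and for every vertex, the bags containing it form a connected subtree. Here vertex b appears in no bag, so the decomposition is invalid.

No — vertex b appears in no bag.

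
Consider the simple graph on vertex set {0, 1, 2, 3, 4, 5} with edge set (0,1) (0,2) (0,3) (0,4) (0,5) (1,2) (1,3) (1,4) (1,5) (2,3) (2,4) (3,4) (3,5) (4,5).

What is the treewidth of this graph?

4

A width-4 tree decomposition is:
Bags: B1 = {0, 1, 2, 3, 4}  B2 = {0, 1, 3, 4, 5}
Tree: B1–B2
Each bag holds 5 vertices, so the decomposition has width 4, which upper-bounds the treewidth. On the other hand G contains the 5-clique {0, 1, 2, 3, 4}. A clique must lie in a single bag of any decomposition, so no decomposition can have width below 4. Therefore the treewidth is 4.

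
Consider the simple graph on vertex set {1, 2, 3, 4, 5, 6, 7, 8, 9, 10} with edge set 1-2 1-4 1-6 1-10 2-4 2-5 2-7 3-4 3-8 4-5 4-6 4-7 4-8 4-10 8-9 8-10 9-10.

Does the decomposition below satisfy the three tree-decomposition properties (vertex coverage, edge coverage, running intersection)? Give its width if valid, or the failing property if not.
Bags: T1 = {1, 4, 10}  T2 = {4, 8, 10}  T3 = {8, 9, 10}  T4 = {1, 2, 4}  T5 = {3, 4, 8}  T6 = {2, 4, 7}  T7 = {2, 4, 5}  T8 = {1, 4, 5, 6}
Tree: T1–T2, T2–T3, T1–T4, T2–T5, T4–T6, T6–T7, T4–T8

A tree decomposition must satisfy three properties: every vertex lies in some bag; for every edge, both endpoints lie together in some bag; and for every vertex, the bags containing it form a connected subtree. Here bags containing vertex 5 are not connected in the tree, so the decomposition is invalid.

No — bags containing vertex 5 are not connected in the tree.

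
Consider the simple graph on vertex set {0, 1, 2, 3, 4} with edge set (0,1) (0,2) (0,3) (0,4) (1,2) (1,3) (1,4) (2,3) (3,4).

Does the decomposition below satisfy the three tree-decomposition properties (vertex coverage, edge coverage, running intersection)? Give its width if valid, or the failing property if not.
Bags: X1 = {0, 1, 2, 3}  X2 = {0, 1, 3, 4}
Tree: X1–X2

Vertex coverage: the bags together contain {0, 1, 2, 3, 4}, the full vertex set. Edge coverage: each edge of G has both endpoints in at least one bag. Running intersection: for every vertex, the bags containing it form a connected subtree. All three properties hold, so this is a valid tree decomposition of width max|bag| − 1 = 3, and hence tw(G) ≤ 3.

Yes; width 3.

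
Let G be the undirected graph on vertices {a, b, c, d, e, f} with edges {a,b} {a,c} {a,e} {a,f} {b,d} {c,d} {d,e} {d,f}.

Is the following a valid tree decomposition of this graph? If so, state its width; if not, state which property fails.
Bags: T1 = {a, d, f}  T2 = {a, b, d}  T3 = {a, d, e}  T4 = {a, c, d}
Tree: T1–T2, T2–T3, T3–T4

Vertex coverage: the bags together contain {a, b, c, d, e, f}, the full vertex set. Edge coverage: each edge of G has both endpoints in at least one bag. Running intersection: for every vertex, the bags containing it form a connected subtree. All three properties hold, so this is a valid tree decomposition of width max|bag| − 1 = 2, and hence tw(G) ≤ 2.

Yes; width 2.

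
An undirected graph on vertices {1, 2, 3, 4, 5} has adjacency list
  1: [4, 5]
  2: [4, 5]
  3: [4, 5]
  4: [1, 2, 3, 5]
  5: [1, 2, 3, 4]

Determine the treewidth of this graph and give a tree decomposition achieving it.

Treewidth 2.
One optimal decomposition is:
Bags: B1 = {3, 4, 5}  B2 = {1, 4, 5}  B3 = {2, 4, 5}
Tree: B1–B2, B1–B3

Each bag holds 3 vertices, so the decomposition has width 2, which upper-bounds the treewidth. For the lower bound, the 3 vertices {1, 4, 5} are pairwise adjacent, and any tree decomposition puts a clique entirely inside one bag — forcing width ≥ 2. Combining the bounds, tw(G) = 2.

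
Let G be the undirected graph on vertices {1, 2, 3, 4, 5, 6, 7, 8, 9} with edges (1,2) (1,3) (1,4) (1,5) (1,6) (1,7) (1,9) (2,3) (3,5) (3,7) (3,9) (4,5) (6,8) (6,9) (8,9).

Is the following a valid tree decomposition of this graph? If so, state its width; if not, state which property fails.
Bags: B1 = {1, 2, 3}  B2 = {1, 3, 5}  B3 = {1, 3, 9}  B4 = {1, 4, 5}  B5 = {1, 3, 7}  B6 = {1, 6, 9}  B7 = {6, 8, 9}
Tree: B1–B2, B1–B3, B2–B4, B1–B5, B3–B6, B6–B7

Yes; width 2.

Vertex coverage: the bags together contain {1, 2, 3, 4, 5, 6, 7, 8, 9}, the full vertex set. Edge coverage: each edge of G has both endpoints in at least one bag. Running intersection: for every vertex, the bags containing it form a connected subtree. All three properties hold, so this is a valid tree decomposition of width max|bag| − 1 = 2, and hence tw(G) ≤ 2.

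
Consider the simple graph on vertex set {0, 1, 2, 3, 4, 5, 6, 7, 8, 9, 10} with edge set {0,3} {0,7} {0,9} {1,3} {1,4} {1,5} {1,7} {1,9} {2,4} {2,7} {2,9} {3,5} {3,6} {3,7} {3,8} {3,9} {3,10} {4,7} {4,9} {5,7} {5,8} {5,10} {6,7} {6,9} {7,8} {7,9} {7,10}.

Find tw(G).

3

A width-3 tree decomposition is:
Bags: B1 = {1, 4, 7, 9}  B2 = {1, 3, 7, 9}  B3 = {0, 3, 7, 9}  B4 = {2, 4, 7, 9}  B5 = {1, 3, 5, 7}  B6 = {3, 5, 7, 8}  B7 = {3, 6, 7, 9}  B8 = {3, 5, 7, 10}
Tree: B1–B2, B2–B3, B1–B4, B2–B5, B5–B6, B2–B7, B6–B8
Each bag holds 4 vertices, so the decomposition has width 3, which upper-bounds the treewidth. For the lower bound, the 4 vertices {2, 4, 7, 9} are pairwise adjacent, and any tree decomposition puts a clique entirely inside one bag — forcing width ≥ 3. Therefore the treewidth is 3.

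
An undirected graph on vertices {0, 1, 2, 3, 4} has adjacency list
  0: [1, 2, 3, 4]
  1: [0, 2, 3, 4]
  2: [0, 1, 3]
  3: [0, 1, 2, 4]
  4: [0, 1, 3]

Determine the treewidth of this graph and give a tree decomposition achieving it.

Every bag has size at most 4, so the width is 4 − 1 = 3 and tw(G) ≤ 3. Conversely, {0, 1, 2, 3} is a clique of size 4, and the vertices of any clique must share a bag in every tree decomposition; so some bag has ≥ 4 vertices and tw(G) ≥ 3. The upper and lower bounds meet at 3, so that is the treewidth.

Treewidth 3.
One optimal decomposition is:
Bags: B1 = {0, 1, 2, 3}  B2 = {0, 1, 3, 4}
Tree: B1–B2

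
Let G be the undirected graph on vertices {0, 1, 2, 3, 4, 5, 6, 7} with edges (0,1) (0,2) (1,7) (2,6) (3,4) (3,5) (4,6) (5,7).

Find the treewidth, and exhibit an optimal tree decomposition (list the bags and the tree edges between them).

The largest bag has 3 vertices, giving width 2; this decomposition certifies tw(G) ≤ 2. For the lower bound, G contains the cycle 3–5–7–1–0–2–6–4–3, so G is not a forest; only forests have treewidth ≤ 1, hence tw(G) ≥ 2. Hence tw(G) = 2 exactly.

Treewidth 2.
Bags: B1 = {3, 5, 7}  B2 = {1, 3, 7}  B3 = {0, 1, 3}  B4 = {0, 2, 3}  B5 = {2, 3, 6}  B6 = {3, 4, 6}
Tree: B1–B2, B2–B3, B3–B4, B4–B5, B5–B6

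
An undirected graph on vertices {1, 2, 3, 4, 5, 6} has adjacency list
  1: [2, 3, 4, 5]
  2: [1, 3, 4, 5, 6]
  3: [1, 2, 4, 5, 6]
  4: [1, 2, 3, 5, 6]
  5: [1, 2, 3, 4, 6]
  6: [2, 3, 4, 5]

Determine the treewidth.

4

A width-4 tree decomposition is:
Bags: B1 = {2, 3, 4, 5, 6}  B2 = {1, 2, 3, 4, 5}
Tree: B1–B2
Each bag holds 5 vertices, so the decomposition has width 4, which upper-bounds the treewidth. Conversely, {1, 2, 3, 4, 5} is a clique of size 5, and the vertices of any clique must share a bag in every tree decomposition; so some bag has ≥ 5 vertices and tw(G) ≥ 4. Combining the bounds, tw(G) = 4.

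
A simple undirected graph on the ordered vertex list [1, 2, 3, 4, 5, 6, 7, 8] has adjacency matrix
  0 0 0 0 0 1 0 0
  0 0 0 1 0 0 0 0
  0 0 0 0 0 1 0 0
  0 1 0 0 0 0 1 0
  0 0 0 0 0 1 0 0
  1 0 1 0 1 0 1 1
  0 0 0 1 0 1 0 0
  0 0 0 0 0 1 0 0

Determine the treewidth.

A width-1 tree decomposition is:
Bags: B1 = {1, 6}  B2 = {6, 7}  B3 = {6, 8}  B4 = {4, 7}  B5 = {2, 4}  B6 = {5, 6}  B7 = {3, 6}
Tree: B1–B2, B2–B3, B2–B4, B4–B5, B2–B6, B2–B7
Each bag holds 2 vertices, so the decomposition has width 1, which upper-bounds the treewidth. Any graph with an edge has treewidth ≥ 1, and G has the edge 6–1. The upper and lower bounds meet at 1, so that is the treewidth.

1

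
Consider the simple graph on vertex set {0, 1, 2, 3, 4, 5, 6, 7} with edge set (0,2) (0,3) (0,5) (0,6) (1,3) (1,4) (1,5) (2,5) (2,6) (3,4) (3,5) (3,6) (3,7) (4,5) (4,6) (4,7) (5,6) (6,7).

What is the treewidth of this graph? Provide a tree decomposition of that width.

Treewidth 3.
Bags: B1 = {0, 3, 5, 6}  B2 = {3, 4, 5, 6}  B3 = {0, 2, 5, 6}  B4 = {3, 4, 6, 7}  B5 = {1, 3, 4, 5}
Tree: B1–B2, B1–B3, B2–B4, B2–B5

Each bag holds 4 vertices, so the decomposition has width 3, which upper-bounds the treewidth. Conversely, {0, 2, 5, 6} is a clique of size 4, and the vertices of any clique must share a bag in every tree decomposition; so some bag has ≥ 4 vertices and tw(G) ≥ 3. The upper and lower bounds meet at 3, so that is the treewidth.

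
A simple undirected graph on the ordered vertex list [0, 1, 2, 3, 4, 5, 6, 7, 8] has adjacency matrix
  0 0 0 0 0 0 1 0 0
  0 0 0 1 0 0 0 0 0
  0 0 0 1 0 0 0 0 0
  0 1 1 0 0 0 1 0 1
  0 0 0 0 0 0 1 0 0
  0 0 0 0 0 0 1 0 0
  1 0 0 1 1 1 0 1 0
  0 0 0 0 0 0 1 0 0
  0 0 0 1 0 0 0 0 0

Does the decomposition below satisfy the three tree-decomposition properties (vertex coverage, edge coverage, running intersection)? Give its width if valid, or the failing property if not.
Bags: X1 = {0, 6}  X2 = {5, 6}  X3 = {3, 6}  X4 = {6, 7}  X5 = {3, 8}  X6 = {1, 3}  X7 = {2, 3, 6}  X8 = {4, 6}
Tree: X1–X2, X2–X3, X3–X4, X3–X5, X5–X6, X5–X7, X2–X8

No — bags containing vertex 6 are not connected in the tree.

A tree decomposition must satisfy three properties: every vertex lies in some bag; for every edge, both endpoints lie together in some bag; and for every vertex, the bags containing it form a connected subtree. Here bags containing vertex 6 are not connected in the tree, so the decomposition is invalid.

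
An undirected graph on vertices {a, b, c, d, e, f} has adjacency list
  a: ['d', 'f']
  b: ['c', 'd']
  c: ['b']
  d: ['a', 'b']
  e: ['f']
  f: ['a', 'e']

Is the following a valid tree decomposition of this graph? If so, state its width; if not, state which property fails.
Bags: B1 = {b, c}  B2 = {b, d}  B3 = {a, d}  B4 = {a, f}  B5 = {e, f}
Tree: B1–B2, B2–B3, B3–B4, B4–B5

Vertex coverage: the bags together contain {a, b, c, d, e, f}, the full vertex set. Edge coverage: each edge of G has both endpoints in at least one bag. Running intersection: for every vertex, the bags containing it form a connected subtree. All three properties hold, so this is a valid tree decomposition of width max|bag| − 1 = 1, and hence tw(G) ≤ 1.

Yes; width 1.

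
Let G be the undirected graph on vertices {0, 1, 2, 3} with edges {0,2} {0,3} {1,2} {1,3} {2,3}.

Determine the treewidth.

2

A width-2 tree decomposition is:
Bags: B1 = {0, 2, 3}  B2 = {1, 2, 3}
Tree: B1–B2
Each bag holds 3 vertices, so the decomposition has width 2, which upper-bounds the treewidth. For the lower bound, the 3 vertices {0, 2, 3} are pairwise adjacent, and any tree decomposition puts a clique entirely inside one bag — forcing width ≥ 2. Therefore the treewidth is 2.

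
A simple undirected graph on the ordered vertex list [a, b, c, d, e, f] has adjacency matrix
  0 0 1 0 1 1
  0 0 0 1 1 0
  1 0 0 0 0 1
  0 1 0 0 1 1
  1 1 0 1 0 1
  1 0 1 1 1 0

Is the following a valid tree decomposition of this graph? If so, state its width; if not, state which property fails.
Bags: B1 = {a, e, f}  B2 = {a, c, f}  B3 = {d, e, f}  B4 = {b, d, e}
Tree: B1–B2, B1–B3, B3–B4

Vertex coverage: the bags together contain {a, b, c, d, e, f}, the full vertex set. Edge coverage: each edge of G has both endpoints in at least one bag. Running intersection: for every vertex, the bags containing it form a connected subtree. All three properties hold, so this is a valid tree decomposition of width max|bag| − 1 = 2, and hence tw(G) ≤ 2.

Yes; width 2.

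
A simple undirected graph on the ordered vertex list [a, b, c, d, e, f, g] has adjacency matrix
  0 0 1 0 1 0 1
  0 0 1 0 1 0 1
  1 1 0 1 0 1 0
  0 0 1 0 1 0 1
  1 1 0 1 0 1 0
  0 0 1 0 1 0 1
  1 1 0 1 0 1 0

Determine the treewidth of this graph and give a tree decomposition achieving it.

Treewidth 3.
One such decomposition:
Bags: B1 = {a, c, e, g}  B2 = {b, c, e, g}  B3 = {c, e, f, g}  B4 = {c, d, e, g}
Tree: B1–B2, B2–B3, B3–B4

The largest bag has 4 vertices, giving width 3; this decomposition certifies tw(G) ≤ 3. For the lower bound: the 4 vertex sets {a,c}, {b,g}, {e}, {f} are disjoint, each induces a connected subgraph, and every pair is joined by at least one edge of G. Contracting each set to a single vertex therefore yields K_{4} as a minor, and since treewidth is minor-monotone, tw(G) ≥ tw(K_{4}) = 3. Combining the bounds, tw(G) = 3.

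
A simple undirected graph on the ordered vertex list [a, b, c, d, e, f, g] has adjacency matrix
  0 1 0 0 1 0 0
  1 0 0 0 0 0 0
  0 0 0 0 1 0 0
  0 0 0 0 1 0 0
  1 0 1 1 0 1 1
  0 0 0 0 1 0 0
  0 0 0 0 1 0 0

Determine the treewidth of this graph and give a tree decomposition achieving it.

Treewidth 1.
One such decomposition:
Bags: B1 = {e, f}  B2 = {a, e}  B3 = {a, b}  B4 = {c, e}  B5 = {e, g}  B6 = {d, e}
Tree: B1–B2, B2–B3, B1–B4, B2–B5, B4–B6

The largest bag has 2 vertices, giving width 1; this decomposition certifies tw(G) ≤ 1. Any graph with an edge has treewidth ≥ 1, and G has the edge f–e. Hence tw(G) = 1 exactly.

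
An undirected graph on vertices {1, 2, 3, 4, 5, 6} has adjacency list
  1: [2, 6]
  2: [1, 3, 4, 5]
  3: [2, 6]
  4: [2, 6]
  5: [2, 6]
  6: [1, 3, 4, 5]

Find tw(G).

2

A width-2 tree decomposition is:
Bags: B1 = {2, 4, 6}  B2 = {1, 2, 6}  B3 = {2, 5, 6}  B4 = {2, 3, 6}
Tree: B1–B2, B2–B3, B3–B4
Each bag holds 3 vertices, so the decomposition has width 2, which upper-bounds the treewidth. The edges 4–6–1–2–4 form a cycle, so G is not a tree and its treewidth is at least 2. Combining the bounds, tw(G) = 2.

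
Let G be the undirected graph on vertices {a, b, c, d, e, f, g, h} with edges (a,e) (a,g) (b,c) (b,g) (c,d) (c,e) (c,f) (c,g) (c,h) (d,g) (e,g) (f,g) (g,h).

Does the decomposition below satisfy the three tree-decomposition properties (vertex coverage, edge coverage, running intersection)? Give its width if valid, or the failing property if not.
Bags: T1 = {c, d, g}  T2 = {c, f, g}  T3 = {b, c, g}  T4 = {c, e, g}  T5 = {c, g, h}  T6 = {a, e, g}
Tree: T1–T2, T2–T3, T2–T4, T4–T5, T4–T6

Yes; width 2.

Every vertex of G appears in some bag (union = {a, b, c, d, e, f, g, h}); every edge is covered by a bag; and for each vertex v the set of bags containing v is connected in the bag tree. The decomposition is therefore valid. The largest bag has 3 vertices, so the width is 2.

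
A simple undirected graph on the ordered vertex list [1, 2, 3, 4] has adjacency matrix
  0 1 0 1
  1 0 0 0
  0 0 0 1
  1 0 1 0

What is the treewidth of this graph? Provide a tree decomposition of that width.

Treewidth 1.
One optimal decomposition is:
Bags: B1 = {3, 4}  B2 = {1, 4}  B3 = {1, 2}
Tree: B1–B2, B2–B3

Every bag has size at most 2, so the width is 2 − 1 = 1 and tw(G) ≤ 1. Any graph with an edge has treewidth ≥ 1, and G has the edge 3–4. The upper and lower bounds meet at 1, so that is the treewidth.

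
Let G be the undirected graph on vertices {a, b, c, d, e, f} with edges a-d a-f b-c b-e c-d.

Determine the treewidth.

1

A width-1 tree decomposition is:
Bags: B1 = {a, f}  B2 = {a, d}  B3 = {c, d}  B4 = {b, c}  B5 = {b, e}
Tree: B1–B2, B2–B3, B3–B4, B4–B5
Every bag has size at most 2, so the width is 2 − 1 = 1 and tw(G) ≤ 1. Any graph with an edge has treewidth ≥ 1, and G has the edge f–a. Therefore the treewidth is 1.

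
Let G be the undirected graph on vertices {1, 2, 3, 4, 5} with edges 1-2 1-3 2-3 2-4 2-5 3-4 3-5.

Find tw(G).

2

A width-2 tree decomposition is:
Bags: B1 = {2, 3, 5}  B2 = {1, 2, 3}  B3 = {2, 3, 4}
Tree: B1–B2, B1–B3
Each bag holds 3 vertices, so the decomposition has width 2, which upper-bounds the treewidth. Conversely, {1, 2, 3} is a clique of size 3, and the vertices of any clique must share a bag in every tree decomposition; so some bag has ≥ 3 vertices and tw(G) ≥ 2. The upper and lower bounds meet at 2, so that is the treewidth.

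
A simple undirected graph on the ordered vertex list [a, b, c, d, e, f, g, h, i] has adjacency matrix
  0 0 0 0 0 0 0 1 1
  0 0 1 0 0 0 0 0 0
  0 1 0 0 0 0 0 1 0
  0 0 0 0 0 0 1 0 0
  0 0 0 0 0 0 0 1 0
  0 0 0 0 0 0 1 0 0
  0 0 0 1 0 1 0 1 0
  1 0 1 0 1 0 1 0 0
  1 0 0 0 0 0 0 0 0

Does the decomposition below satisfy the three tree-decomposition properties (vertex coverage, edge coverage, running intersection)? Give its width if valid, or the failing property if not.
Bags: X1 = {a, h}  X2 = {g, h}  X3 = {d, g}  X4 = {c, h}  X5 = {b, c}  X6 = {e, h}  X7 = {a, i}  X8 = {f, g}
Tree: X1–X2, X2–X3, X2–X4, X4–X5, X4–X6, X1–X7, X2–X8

Yes; width 1.

Every vertex of G appears in some bag (union = {a, b, c, d, e, f, g, h, i}); every edge is covered by a bag; and for each vertex v the set of bags containing v is connected in the bag tree. The decomposition is therefore valid. The largest bag has 2 vertices, so the width is 1.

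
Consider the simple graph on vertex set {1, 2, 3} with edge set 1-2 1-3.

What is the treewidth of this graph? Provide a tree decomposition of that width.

Treewidth 1.
One such decomposition:
Bags: B1 = {1, 2}  B2 = {1, 3}
Tree: B1–B2

Every bag has size at most 2, so the width is 2 − 1 = 1 and tw(G) ≤ 1. Since G has at least one edge (e.g. 1–2), it is not an edgeless graph, so tw(G) ≥ 1. Hence tw(G) = 1 exactly.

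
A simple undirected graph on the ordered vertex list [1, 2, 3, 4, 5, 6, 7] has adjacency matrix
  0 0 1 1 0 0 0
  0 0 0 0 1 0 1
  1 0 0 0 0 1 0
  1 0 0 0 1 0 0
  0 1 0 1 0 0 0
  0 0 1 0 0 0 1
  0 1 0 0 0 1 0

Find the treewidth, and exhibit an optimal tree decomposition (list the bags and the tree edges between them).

Treewidth 2.
Bags: B1 = {1, 4, 5}  B2 = {1, 3, 5}  B3 = {3, 5, 6}  B4 = {5, 6, 7}  B5 = {2, 5, 7}
Tree: B1–B2, B2–B3, B3–B4, B4–B5

Each bag holds 3 vertices, so the decomposition has width 2, which upper-bounds the treewidth. For the lower bound, G contains the cycle 5–4–1–3–6–7–2–5, so G is not a forest; only forests have treewidth ≤ 1, hence tw(G) ≥ 2. Combining the bounds, tw(G) = 2.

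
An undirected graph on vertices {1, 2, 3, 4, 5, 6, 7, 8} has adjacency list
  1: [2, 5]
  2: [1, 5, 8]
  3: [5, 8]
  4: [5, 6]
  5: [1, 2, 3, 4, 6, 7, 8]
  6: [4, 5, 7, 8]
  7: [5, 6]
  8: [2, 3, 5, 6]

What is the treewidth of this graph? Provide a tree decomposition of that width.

Each bag holds 3 vertices, so the decomposition has width 2, which upper-bounds the treewidth. For the lower bound, the 3 vertices {1, 2, 5} are pairwise adjacent, and any tree decomposition puts a clique entirely inside one bag — forcing width ≥ 2. The upper and lower bounds meet at 2, so that is the treewidth.

Treewidth 2.
One optimal decomposition is:
Bags: B1 = {5, 6, 8}  B2 = {3, 5, 8}  B3 = {5, 6, 7}  B4 = {2, 5, 8}  B5 = {1, 2, 5}  B6 = {4, 5, 6}
Tree: B1–B2, B1–B3, B1–B4, B4–B5, B3–B6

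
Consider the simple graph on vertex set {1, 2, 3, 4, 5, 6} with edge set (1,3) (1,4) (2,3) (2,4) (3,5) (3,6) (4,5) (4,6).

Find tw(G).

2

A width-2 tree decomposition is:
Bags: B1 = {1, 3, 4}  B2 = {3, 4, 6}  B3 = {3, 4, 5}  B4 = {2, 3, 4}
Tree: B1–B2, B2–B3, B3–B4
Each bag holds 3 vertices, so the decomposition has width 2, which upper-bounds the treewidth. For the lower bound, G contains the cycle 4–1–3–6–4, so G is not a forest; only forests have treewidth ≤ 1, hence tw(G) ≥ 2. Therefore the treewidth is 2.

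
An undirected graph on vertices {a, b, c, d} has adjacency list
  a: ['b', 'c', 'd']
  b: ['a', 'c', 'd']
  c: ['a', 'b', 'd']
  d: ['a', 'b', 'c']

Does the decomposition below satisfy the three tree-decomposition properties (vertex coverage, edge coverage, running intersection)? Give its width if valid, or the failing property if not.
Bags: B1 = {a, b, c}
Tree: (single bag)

No — vertex d appears in no bag.

A tree decomposition must satisfy three properties: every vertex lies in some bag; for every edge, both endpoints lie together in some bag; and for every vertex, the bags containing it form a connected subtree. Here vertex d appears in no bag, so the decomposition is invalid.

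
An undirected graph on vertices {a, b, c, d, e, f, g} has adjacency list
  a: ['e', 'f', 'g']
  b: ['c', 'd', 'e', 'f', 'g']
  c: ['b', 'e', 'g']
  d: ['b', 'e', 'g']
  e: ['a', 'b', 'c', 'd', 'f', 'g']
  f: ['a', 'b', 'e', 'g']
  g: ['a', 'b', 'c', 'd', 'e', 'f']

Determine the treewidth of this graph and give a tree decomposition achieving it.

Treewidth 3.
One optimal decomposition is:
Bags: B1 = {b, e, f, g}  B2 = {b, d, e, g}  B3 = {a, e, f, g}  B4 = {b, c, e, g}
Tree: B1–B2, B1–B3, B1–B4

Each bag holds 4 vertices, so the decomposition has width 3, which upper-bounds the treewidth. For the lower bound, the 4 vertices {a, e, f, g} are pairwise adjacent, and any tree decomposition puts a clique entirely inside one bag — forcing width ≥ 3. Hence tw(G) = 3 exactly.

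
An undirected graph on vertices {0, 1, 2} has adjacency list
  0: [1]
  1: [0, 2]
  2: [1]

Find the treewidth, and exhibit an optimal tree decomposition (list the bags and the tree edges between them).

Every bag has size at most 2, so the width is 2 − 1 = 1 and tw(G) ≤ 1. Since G has at least one edge (e.g. 1–0), it is not an edgeless graph, so tw(G) ≥ 1. The upper and lower bounds meet at 1, so that is the treewidth.

Treewidth 1.
Bags: B1 = {0, 1}  B2 = {1, 2}
Tree: B1–B2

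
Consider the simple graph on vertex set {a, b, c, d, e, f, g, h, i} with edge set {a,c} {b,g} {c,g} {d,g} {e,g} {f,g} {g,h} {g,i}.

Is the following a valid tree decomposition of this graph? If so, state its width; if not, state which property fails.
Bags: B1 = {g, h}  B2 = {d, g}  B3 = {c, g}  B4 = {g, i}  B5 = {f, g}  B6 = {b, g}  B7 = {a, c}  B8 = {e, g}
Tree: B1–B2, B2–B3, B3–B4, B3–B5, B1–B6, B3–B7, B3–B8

Yes; width 1.

Vertex coverage: the bags together contain {a, b, c, d, e, f, g, h, i}, the full vertex set. Edge coverage: each edge of G has both endpoints in at least one bag. Running intersection: for every vertex, the bags containing it form a connected subtree. All three properties hold, so this is a valid tree decomposition of width max|bag| − 1 = 1, and hence tw(G) ≤ 1.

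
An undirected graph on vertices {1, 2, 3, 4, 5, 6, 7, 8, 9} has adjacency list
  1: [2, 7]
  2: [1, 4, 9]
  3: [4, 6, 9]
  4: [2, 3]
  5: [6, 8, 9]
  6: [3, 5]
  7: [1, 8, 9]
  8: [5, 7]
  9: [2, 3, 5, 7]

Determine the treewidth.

A width-3 tree decomposition is:
Bags: B1 = {3, 4, 5, 6}  B2 = {3, 4, 5, 9}  B3 = {2, 4, 5, 9}  B4 = {2, 5, 8, 9}  B5 = {2, 7, 8, 9}  B6 = {1, 2, 7, 8}
Tree: B1–B2, B2–B3, B3–B4, B4–B5, B5–B6
The largest bag has 4 vertices, giving width 3; this decomposition certifies tw(G) ≤ 3. For the lower bound: the 4 vertex sets {3,4,6}, {5}, {9}, {1,2,7,8} are disjoint, each induces a connected subgraph, and every pair is joined by at least one edge of G. Contracting each set to a single vertex therefore yields K_{4} as a minor, and since treewidth is minor-monotone, tw(G) ≥ tw(K_{4}) = 3. Hence tw(G) = 3 exactly.

3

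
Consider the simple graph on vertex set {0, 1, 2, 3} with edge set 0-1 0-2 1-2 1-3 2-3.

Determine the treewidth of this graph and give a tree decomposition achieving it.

Treewidth 2.
One optimal decomposition is:
Bags: B1 = {1, 2, 3}  B2 = {0, 1, 2}
Tree: B1–B2

The largest bag has 3 vertices, giving width 2; this decomposition certifies tw(G) ≤ 2. For the lower bound, the 3 vertices {0, 1, 2} are pairwise adjacent, and any tree decomposition puts a clique entirely inside one bag — forcing width ≥ 2. Therefore the treewidth is 2.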